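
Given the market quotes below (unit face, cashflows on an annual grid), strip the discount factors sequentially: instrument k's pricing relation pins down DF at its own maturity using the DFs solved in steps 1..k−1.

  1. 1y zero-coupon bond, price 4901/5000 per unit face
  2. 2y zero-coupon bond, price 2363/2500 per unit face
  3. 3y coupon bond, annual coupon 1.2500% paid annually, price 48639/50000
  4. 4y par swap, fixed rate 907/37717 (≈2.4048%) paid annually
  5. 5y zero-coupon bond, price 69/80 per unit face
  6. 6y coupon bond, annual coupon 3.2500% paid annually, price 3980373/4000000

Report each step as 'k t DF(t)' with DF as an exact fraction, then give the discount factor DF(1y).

step 1 [1y] zero: DF = P = 4901/5000 ≈ 0.980200
step 2 [2y] zero: DF = P = 2363/2500 ≈ 0.945200
step 3 [3y] bond c/1=1/80: DF=(48639/50000 − 1/80·(0.980200+0.945200))/(1+1/80) = 937/1000 ≈ 0.937000
step 4 [4y] swap r/1=907/37717: DF=(1 − 907/37717·(0.980200+0.945200+0.937000))/(1+907/37717) = 9093/10000 ≈ 0.909300
step 5 [5y] zero: DF = P = 69/80 ≈ 0.862500
step 6 [6y] bond c/1=13/400: DF=(3980373/4000000 − 13/400·(0.980200+0.945200+0.937000+0.909300+0.862500))/(1+13/400) = 8179/10000 ≈ 0.817900

1 1 4901/5000
2 2 2363/2500
3 3 937/1000
4 4 9093/10000
5 5 69/80
6 6 8179/10000
DF(1y) = 4901/5000 ≈ 0.980200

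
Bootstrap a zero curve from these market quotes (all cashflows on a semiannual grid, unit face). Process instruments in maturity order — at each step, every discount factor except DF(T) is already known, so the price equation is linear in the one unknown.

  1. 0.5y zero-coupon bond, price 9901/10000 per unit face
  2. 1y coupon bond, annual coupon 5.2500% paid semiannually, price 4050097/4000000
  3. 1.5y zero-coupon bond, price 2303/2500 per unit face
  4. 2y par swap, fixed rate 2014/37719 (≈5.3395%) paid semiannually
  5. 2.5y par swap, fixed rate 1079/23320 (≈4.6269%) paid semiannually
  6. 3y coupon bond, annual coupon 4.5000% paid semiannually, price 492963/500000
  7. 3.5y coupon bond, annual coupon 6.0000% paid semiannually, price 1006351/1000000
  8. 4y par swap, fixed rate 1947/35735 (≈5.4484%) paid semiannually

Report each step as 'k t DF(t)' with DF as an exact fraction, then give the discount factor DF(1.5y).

step 1 [0.5y] zero: DF = P = 9901/10000 ≈ 0.990100
step 2 [1y] bond c/2=21/800: DF=(4050097/4000000 − 21/800·(0.990100))/(1+21/800) = 9613/10000 ≈ 0.961300
step 3 [1.5y] zero: DF = P = 2303/2500 ≈ 0.921200
step 4 [2y] swap r/2=1007/37719: DF=(1 − 1007/37719·(0.990100+0.961300+0.921200))/(1+1007/37719) = 8993/10000 ≈ 0.899300
step 5 [2.5y] swap r/2=1079/46640: DF=(1 − 1079/46640·(0.990100+0.961300+0.921200+0.899300))/(1+1079/46640) = 8921/10000 ≈ 0.892100
step 6 [3y] bond c/2=9/400: DF=(492963/500000 − 9/400·(0.990100+0.961300+0.921200+0.899300+0.892100))/(1+9/400) = 1077/1250 ≈ 0.861600
step 7 [3.5y] bond c/2=3/100: DF=(1006351/1000000 − 3/100·(0.990100+0.961300+0.921200+0.899300+0.892100+0.861600))/(1+3/100) = 8161/10000 ≈ 0.816100
step 8 [4y] swap r/2=1947/71470: DF=(1 − 1947/71470·(0.990100+0.961300+0.921200+0.899300+0.892100+0.861600+0.816100))/(1+1947/71470) = 8053/10000 ≈ 0.805300

1 1/2 9901/10000
2 1 9613/10000
3 3/2 2303/2500
4 2 8993/10000
5 5/2 8921/10000
6 3 1077/1250
7 7/2 8161/10000
8 4 8053/10000
DF(1.5y) = 2303/2500 ≈ 0.921200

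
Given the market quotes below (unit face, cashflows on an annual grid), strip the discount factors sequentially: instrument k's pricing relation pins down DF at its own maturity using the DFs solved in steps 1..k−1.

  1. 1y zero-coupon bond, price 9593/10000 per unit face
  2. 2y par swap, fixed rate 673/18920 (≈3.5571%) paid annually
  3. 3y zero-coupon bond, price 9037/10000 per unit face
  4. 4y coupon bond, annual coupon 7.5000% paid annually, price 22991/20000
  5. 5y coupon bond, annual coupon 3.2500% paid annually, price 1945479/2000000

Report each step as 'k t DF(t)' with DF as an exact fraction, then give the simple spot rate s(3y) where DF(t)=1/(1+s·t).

1 1 9593/10000
2 2 9327/10000
3 3 9037/10000
4 4 8743/10000
5 5 4133/5000
s(3y) = (1/(9037/10000) − 1)/(3) = 321/9037 ≈ 3.5521%

step 1 [1y] zero: DF = P = 9593/10000 ≈ 0.959300
step 2 [2y] swap r/1=673/18920: DF=(1 − 673/18920·(0.959300))/(1+673/18920) = 9327/10000 ≈ 0.932700
step 3 [3y] zero: DF = P = 9037/10000 ≈ 0.903700
step 4 [4y] bond c/1=3/40: DF=(22991/20000 − 3/40·(0.959300+0.932700+0.903700))/(1+3/40) = 8743/10000 ≈ 0.874300
step 5 [5y] bond c/1=13/400: DF=(1945479/2000000 − 13/400·(0.959300+0.932700+0.903700+0.874300))/(1+13/400) = 4133/5000 ≈ 0.826600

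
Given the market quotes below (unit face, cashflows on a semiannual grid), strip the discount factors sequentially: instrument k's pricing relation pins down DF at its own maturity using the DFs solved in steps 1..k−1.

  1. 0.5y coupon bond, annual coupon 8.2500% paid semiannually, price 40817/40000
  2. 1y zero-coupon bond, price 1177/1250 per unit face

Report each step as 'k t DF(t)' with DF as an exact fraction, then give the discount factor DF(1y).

step 1 [0.5y] bond c/2=33/800: DF=(40817/40000 − 33/800·(0))/(1+33/800) = 49/50 ≈ 0.980000
step 2 [1y] zero: DF = P = 1177/1250 ≈ 0.941600

1 1/2 49/50
2 1 1177/1250
DF(1y) = 1177/1250 ≈ 0.941600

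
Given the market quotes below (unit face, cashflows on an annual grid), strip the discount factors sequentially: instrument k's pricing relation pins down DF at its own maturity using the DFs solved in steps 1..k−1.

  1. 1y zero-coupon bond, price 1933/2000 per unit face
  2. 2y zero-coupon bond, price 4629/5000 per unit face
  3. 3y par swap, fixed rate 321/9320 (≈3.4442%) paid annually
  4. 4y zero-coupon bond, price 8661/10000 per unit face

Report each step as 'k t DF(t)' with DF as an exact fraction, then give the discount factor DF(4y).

step 1 [1y] zero: DF = P = 1933/2000 ≈ 0.966500
step 2 [2y] zero: DF = P = 4629/5000 ≈ 0.925800
step 3 [3y] swap r/1=321/9320: DF=(1 − 321/9320·(0.966500+0.925800))/(1+321/9320) = 9037/10000 ≈ 0.903700
step 4 [4y] zero: DF = P = 8661/10000 ≈ 0.866100

1 1 1933/2000
2 2 4629/5000
3 3 9037/10000
4 4 8661/10000
DF(4y) = 8661/10000 ≈ 0.866100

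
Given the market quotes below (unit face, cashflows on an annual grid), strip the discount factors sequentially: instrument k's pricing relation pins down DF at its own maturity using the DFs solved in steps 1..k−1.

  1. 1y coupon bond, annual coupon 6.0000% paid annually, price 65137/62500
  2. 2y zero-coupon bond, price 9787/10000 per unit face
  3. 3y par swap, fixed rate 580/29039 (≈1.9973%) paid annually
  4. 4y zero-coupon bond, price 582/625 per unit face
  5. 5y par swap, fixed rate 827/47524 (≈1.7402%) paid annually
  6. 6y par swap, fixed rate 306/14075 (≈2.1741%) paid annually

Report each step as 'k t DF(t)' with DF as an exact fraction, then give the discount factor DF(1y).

1 1 1229/1250
2 2 9787/10000
3 3 471/500
4 4 582/625
5 5 9173/10000
6 6 1097/1250
DF(1y) = 1229/1250 ≈ 0.983200

step 1 [1y] bond c/1=3/50: DF=(65137/62500 − 3/50·(0))/(1+3/50) = 1229/1250 ≈ 0.983200
step 2 [2y] zero: DF = P = 9787/10000 ≈ 0.978700
step 3 [3y] swap r/1=580/29039: DF=(1 − 580/29039·(0.983200+0.978700))/(1+580/29039) = 471/500 ≈ 0.942000
step 4 [4y] zero: DF = P = 582/625 ≈ 0.931200
step 5 [5y] swap r/1=827/47524: DF=(1 − 827/47524·(0.983200+0.978700+0.942000+0.931200))/(1+827/47524) = 9173/10000 ≈ 0.917300
step 6 [6y] swap r/1=306/14075: DF=(1 − 306/14075·(0.983200+0.978700+0.942000+0.931200+0.917300))/(1+306/14075) = 1097/1250 ≈ 0.877600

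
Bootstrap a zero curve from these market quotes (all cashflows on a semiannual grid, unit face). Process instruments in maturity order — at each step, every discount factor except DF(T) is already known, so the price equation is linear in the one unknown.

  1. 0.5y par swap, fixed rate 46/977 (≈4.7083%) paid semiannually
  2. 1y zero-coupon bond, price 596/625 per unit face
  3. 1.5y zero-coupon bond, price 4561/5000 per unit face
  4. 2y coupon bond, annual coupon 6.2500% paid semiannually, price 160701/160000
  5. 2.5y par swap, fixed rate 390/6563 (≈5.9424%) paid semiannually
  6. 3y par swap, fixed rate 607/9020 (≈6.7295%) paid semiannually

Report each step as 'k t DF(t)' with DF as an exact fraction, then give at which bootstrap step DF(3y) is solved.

1 1/2 977/1000
2 1 596/625
3 3/2 4561/5000
4 2 4439/5000
5 5/2 1727/2000
6 3 8179/10000
DF(3y) is solved at step 6

step 1 [0.5y] swap r/2=23/977: DF=(1 − 23/977·(0))/(1+23/977) = 977/1000 ≈ 0.977000
step 2 [1y] zero: DF = P = 596/625 ≈ 0.953600
step 3 [1.5y] zero: DF = P = 4561/5000 ≈ 0.912200
step 4 [2y] bond c/2=1/32: DF=(160701/160000 − 1/32·(0.977000+0.953600+0.912200))/(1+1/32) = 4439/5000 ≈ 0.887800
step 5 [2.5y] swap r/2=195/6563: DF=(1 − 195/6563·(0.977000+0.953600+0.912200+0.887800))/(1+195/6563) = 1727/2000 ≈ 0.863500
step 6 [3y] swap r/2=607/18040: DF=(1 − 607/18040·(0.977000+0.953600+0.912200+0.887800+0.863500))/(1+607/18040) = 8179/10000 ≈ 0.817900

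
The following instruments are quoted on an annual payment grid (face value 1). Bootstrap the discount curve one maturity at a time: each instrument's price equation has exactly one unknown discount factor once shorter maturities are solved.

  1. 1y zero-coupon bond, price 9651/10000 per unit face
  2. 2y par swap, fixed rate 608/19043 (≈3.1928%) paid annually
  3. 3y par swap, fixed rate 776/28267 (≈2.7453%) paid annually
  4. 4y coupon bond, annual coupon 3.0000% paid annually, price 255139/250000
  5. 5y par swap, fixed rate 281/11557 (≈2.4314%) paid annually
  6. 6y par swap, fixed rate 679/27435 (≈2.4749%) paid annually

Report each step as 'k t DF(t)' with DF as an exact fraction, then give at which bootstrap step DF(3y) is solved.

step 1 [1y] zero: DF = P = 9651/10000 ≈ 0.965100
step 2 [2y] swap r/1=608/19043: DF=(1 − 608/19043·(0.965100))/(1+608/19043) = 587/625 ≈ 0.939200
step 3 [3y] swap r/1=776/28267: DF=(1 − 776/28267·(0.965100+0.939200))/(1+776/28267) = 1153/1250 ≈ 0.922400
step 4 [4y] bond c/1=3/100: DF=(255139/250000 − 3/100·(0.965100+0.939200+0.922400))/(1+3/100) = 1817/2000 ≈ 0.908500
step 5 [5y] swap r/1=281/11557: DF=(1 − 281/11557·(0.965100+0.939200+0.922400+0.908500))/(1+281/11557) = 2219/2500 ≈ 0.887600
step 6 [6y] swap r/1=679/27435: DF=(1 − 679/27435·(0.965100+0.939200+0.922400+0.908500+0.887600))/(1+679/27435) = 4321/5000 ≈ 0.864200

1 1 9651/10000
2 2 587/625
3 3 1153/1250
4 4 1817/2000
5 5 2219/2500
6 6 4321/5000
DF(3y) is solved at step 3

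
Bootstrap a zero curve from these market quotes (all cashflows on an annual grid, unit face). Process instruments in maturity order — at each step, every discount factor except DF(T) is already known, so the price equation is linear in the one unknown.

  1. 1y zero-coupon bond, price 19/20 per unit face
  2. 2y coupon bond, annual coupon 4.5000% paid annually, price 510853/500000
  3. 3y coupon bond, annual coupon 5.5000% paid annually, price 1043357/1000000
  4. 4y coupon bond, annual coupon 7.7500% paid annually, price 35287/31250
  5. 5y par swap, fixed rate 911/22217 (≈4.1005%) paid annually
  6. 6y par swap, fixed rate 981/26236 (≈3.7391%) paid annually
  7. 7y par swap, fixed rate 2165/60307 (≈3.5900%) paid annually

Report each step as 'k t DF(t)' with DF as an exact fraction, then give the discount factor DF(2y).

step 1 [1y] zero: DF = P = 19/20 ≈ 0.950000
step 2 [2y] bond c/1=9/200: DF=(510853/500000 − 9/200·(0.950000))/(1+9/200) = 1171/1250 ≈ 0.936800
step 3 [3y] bond c/1=11/200: DF=(1043357/1000000 − 11/200·(0.950000+0.936800))/(1+11/200) = 4453/5000 ≈ 0.890600
step 4 [4y] bond c/1=31/400: DF=(35287/31250 − 31/400·(0.950000+0.936800+0.890600))/(1+31/400) = 4241/5000 ≈ 0.848200
step 5 [5y] swap r/1=911/22217: DF=(1 − 911/22217·(0.950000+0.936800+0.890600+0.848200))/(1+911/22217) = 4089/5000 ≈ 0.817800
step 6 [6y] swap r/1=981/26236: DF=(1 − 981/26236·(0.950000+0.936800+0.890600+0.848200+0.817800))/(1+981/26236) = 4019/5000 ≈ 0.803800
step 7 [7y] swap r/1=2165/60307: DF=(1 − 2165/60307·(0.950000+0.936800+0.890600+0.848200+0.817800+0.803800))/(1+2165/60307) = 1567/2000 ≈ 0.783500

1 1 19/20
2 2 1171/1250
3 3 4453/5000
4 4 4241/5000
5 5 4089/5000
6 6 4019/5000
7 7 1567/2000
DF(2y) = 1171/1250 ≈ 0.936800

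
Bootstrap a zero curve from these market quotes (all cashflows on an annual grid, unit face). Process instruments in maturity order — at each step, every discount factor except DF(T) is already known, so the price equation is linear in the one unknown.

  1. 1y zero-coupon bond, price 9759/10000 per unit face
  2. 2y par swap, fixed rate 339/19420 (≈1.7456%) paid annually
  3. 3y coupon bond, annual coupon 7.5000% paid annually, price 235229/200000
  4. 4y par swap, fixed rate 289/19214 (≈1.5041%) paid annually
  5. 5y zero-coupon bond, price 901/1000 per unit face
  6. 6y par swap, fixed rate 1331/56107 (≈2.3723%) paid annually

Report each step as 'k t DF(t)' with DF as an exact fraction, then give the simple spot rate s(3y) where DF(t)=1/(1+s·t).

1 1 9759/10000
2 2 9661/10000
3 3 4793/5000
4 4 4711/5000
5 5 901/1000
6 6 8669/10000
s(3y) = (1/(4793/5000) − 1)/(3) = 69/4793 ≈ 1.4396%

step 1 [1y] zero: DF = P = 9759/10000 ≈ 0.975900
step 2 [2y] swap r/1=339/19420: DF=(1 − 339/19420·(0.975900))/(1+339/19420) = 9661/10000 ≈ 0.966100
step 3 [3y] bond c/1=3/40: DF=(235229/200000 − 3/40·(0.975900+0.966100))/(1+3/40) = 4793/5000 ≈ 0.958600
step 4 [4y] swap r/1=289/19214: DF=(1 − 289/19214·(0.975900+0.966100+0.958600))/(1+289/19214) = 4711/5000 ≈ 0.942200
step 5 [5y] zero: DF = P = 901/1000 ≈ 0.901000
step 6 [6y] swap r/1=1331/56107: DF=(1 − 1331/56107·(0.975900+0.966100+0.958600+0.942200+0.901000))/(1+1331/56107) = 8669/10000 ≈ 0.866900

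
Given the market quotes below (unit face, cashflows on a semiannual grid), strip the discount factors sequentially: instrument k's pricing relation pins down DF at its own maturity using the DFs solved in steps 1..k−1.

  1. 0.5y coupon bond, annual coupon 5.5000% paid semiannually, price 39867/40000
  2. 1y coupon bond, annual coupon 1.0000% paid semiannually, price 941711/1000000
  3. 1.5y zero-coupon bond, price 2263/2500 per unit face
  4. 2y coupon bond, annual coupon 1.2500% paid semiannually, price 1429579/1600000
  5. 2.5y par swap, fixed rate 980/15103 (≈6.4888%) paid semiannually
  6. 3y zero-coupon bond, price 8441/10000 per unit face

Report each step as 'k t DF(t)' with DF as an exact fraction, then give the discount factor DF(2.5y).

step 1 [0.5y] bond c/2=11/400: DF=(39867/40000 − 11/400·(0))/(1+11/400) = 97/100 ≈ 0.970000
step 2 [1y] bond c/2=1/200: DF=(941711/1000000 − 1/200·(0.970000))/(1+1/200) = 4661/5000 ≈ 0.932200
step 3 [1.5y] zero: DF = P = 2263/2500 ≈ 0.905200
step 4 [2y] bond c/2=1/160: DF=(1429579/1600000 − 1/160·(0.970000+0.932200+0.905200))/(1+1/160) = 1741/2000 ≈ 0.870500
step 5 [2.5y] swap r/2=490/15103: DF=(1 − 490/15103·(0.970000+0.932200+0.905200+0.870500))/(1+490/15103) = 853/1000 ≈ 0.853000
step 6 [3y] zero: DF = P = 8441/10000 ≈ 0.844100

1 1/2 97/100
2 1 4661/5000
3 3/2 2263/2500
4 2 1741/2000
5 5/2 853/1000
6 3 8441/10000
DF(2.5y) = 853/1000 ≈ 0.853000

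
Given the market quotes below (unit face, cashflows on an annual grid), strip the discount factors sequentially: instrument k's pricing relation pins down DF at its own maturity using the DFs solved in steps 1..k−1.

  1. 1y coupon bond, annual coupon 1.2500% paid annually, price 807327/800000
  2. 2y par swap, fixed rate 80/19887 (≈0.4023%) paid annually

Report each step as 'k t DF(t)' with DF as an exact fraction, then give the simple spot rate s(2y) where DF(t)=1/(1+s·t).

step 1 [1y] bond c/1=1/80: DF=(807327/800000 − 1/80·(0))/(1+1/80) = 9967/10000 ≈ 0.996700
step 2 [2y] swap r/1=80/19887: DF=(1 − 80/19887·(0.996700))/(1+80/19887) = 124/125 ≈ 0.992000

1 1 9967/10000
2 2 124/125
s(2y) = (1/(124/125) − 1)/(2) = 1/248 ≈ 0.4032%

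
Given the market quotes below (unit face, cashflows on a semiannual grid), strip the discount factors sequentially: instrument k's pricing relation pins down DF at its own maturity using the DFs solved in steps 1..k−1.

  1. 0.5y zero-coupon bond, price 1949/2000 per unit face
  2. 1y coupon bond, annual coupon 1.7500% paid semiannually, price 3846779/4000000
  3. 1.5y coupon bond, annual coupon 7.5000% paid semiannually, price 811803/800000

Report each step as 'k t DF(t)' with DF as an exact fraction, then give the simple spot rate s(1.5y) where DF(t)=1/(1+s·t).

step 1 [0.5y] zero: DF = P = 1949/2000 ≈ 0.974500
step 2 [1y] bond c/2=7/800: DF=(3846779/4000000 − 7/800·(0.974500))/(1+7/800) = 9449/10000 ≈ 0.944900
step 3 [1.5y] bond c/2=3/80: DF=(811803/800000 − 3/80·(0.974500+0.944900))/(1+3/80) = 9087/10000 ≈ 0.908700

1 1/2 1949/2000
2 1 9449/10000
3 3/2 9087/10000
s(1.5y) = (1/(9087/10000) − 1)/(3/2) = 1826/27261 ≈ 6.6982%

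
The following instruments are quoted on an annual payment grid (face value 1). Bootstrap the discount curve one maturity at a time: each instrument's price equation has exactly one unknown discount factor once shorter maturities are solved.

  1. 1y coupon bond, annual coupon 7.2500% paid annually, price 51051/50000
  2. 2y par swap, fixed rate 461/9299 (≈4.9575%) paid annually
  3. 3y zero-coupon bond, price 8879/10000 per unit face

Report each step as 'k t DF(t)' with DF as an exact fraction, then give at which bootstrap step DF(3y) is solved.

1 1 119/125
2 2 4539/5000
3 3 8879/10000
DF(3y) is solved at step 3

step 1 [1y] bond c/1=29/400: DF=(51051/50000 − 29/400·(0))/(1+29/400) = 119/125 ≈ 0.952000
step 2 [2y] swap r/1=461/9299: DF=(1 − 461/9299·(0.952000))/(1+461/9299) = 4539/5000 ≈ 0.907800
step 3 [3y] zero: DF = P = 8879/10000 ≈ 0.887900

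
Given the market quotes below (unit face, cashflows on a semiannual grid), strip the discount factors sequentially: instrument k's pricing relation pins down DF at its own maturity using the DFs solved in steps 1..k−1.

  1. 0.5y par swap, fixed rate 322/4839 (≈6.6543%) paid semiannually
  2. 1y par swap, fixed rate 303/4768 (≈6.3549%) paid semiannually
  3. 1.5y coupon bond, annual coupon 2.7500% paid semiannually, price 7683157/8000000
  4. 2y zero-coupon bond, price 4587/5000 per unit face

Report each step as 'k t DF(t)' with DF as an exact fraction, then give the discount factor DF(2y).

1 1/2 4839/5000
2 1 4697/5000
3 3/2 1843/2000
4 2 4587/5000
DF(2y) = 4587/5000 ≈ 0.917400

step 1 [0.5y] swap r/2=161/4839: DF=(1 − 161/4839·(0))/(1+161/4839) = 4839/5000 ≈ 0.967800
step 2 [1y] swap r/2=303/9536: DF=(1 − 303/9536·(0.967800))/(1+303/9536) = 4697/5000 ≈ 0.939400
step 3 [1.5y] bond c/2=11/800: DF=(7683157/8000000 − 11/800·(0.967800+0.939400))/(1+11/800) = 1843/2000 ≈ 0.921500
step 4 [2y] zero: DF = P = 4587/5000 ≈ 0.917400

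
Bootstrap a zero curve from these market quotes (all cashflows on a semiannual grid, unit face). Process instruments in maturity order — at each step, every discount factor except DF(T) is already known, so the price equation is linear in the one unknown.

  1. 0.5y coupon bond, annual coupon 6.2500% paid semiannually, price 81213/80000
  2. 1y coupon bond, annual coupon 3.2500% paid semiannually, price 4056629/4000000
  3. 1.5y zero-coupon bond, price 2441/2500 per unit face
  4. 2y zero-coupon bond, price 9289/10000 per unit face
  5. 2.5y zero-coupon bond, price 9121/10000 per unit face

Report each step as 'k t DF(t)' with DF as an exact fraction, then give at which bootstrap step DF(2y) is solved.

1 1/2 2461/2500
2 1 4911/5000
3 3/2 2441/2500
4 2 9289/10000
5 5/2 9121/10000
DF(2y) is solved at step 4

step 1 [0.5y] bond c/2=1/32: DF=(81213/80000 − 1/32·(0))/(1+1/32) = 2461/2500 ≈ 0.984400
step 2 [1y] bond c/2=13/800: DF=(4056629/4000000 − 13/800·(0.984400))/(1+13/800) = 4911/5000 ≈ 0.982200
step 3 [1.5y] zero: DF = P = 2441/2500 ≈ 0.976400
step 4 [2y] zero: DF = P = 9289/10000 ≈ 0.928900
step 5 [2.5y] zero: DF = P = 9121/10000 ≈ 0.912100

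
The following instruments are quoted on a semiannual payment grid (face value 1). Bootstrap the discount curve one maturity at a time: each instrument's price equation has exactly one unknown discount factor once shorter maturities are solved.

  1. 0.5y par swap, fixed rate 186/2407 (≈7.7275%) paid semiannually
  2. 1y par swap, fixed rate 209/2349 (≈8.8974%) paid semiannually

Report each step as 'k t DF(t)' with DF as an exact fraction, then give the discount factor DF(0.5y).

1 1/2 2407/2500
2 1 2291/2500
DF(0.5y) = 2407/2500 ≈ 0.962800

step 1 [0.5y] swap r/2=93/2407: DF=(1 − 93/2407·(0))/(1+93/2407) = 2407/2500 ≈ 0.962800
step 2 [1y] swap r/2=209/4698: DF=(1 − 209/4698·(0.962800))/(1+209/4698) = 2291/2500 ≈ 0.916400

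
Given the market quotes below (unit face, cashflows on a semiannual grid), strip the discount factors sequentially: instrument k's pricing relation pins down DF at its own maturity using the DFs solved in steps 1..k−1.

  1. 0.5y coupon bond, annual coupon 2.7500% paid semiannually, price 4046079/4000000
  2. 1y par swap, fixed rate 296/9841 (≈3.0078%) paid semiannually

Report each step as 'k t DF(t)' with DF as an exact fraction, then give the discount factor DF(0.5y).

step 1 [0.5y] bond c/2=11/800: DF=(4046079/4000000 − 11/800·(0))/(1+11/800) = 4989/5000 ≈ 0.997800
step 2 [1y] swap r/2=148/9841: DF=(1 − 148/9841·(0.997800))/(1+148/9841) = 1213/1250 ≈ 0.970400

1 1/2 4989/5000
2 1 1213/1250
DF(0.5y) = 4989/5000 ≈ 0.997800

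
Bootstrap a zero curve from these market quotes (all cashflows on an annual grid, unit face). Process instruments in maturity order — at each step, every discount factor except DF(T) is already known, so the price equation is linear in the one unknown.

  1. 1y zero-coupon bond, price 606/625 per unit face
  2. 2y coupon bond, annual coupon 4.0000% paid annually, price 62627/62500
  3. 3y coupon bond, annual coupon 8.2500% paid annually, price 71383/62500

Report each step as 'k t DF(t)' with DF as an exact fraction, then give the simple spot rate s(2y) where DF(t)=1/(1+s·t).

step 1 [1y] zero: DF = P = 606/625 ≈ 0.969600
step 2 [2y] bond c/1=1/25: DF=(62627/62500 − 1/25·(0.969600))/(1+1/25) = 4631/5000 ≈ 0.926200
step 3 [3y] bond c/1=33/400: DF=(71383/62500 − 33/400·(0.969600+0.926200))/(1+33/400) = 4553/5000 ≈ 0.910600

1 1 606/625
2 2 4631/5000
3 3 4553/5000
s(2y) = (1/(4631/5000) − 1)/(2) = 369/9262 ≈ 3.9840%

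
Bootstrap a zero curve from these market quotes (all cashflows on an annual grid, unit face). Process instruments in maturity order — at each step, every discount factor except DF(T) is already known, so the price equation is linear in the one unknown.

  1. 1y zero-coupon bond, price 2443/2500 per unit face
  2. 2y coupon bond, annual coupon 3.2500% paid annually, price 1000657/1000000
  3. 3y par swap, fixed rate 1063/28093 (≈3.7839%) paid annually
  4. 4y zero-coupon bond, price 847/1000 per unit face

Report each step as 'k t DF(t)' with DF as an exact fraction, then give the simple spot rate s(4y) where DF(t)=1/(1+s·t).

1 1 2443/2500
2 2 1173/1250
3 3 8937/10000
4 4 847/1000
s(4y) = (1/(847/1000) − 1)/(4) = 153/3388 ≈ 4.5159%

step 1 [1y] zero: DF = P = 2443/2500 ≈ 0.977200
step 2 [2y] bond c/1=13/400: DF=(1000657/1000000 − 13/400·(0.977200))/(1+13/400) = 1173/1250 ≈ 0.938400
step 3 [3y] swap r/1=1063/28093: DF=(1 − 1063/28093·(0.977200+0.938400))/(1+1063/28093) = 8937/10000 ≈ 0.893700
step 4 [4y] zero: DF = P = 847/1000 ≈ 0.847000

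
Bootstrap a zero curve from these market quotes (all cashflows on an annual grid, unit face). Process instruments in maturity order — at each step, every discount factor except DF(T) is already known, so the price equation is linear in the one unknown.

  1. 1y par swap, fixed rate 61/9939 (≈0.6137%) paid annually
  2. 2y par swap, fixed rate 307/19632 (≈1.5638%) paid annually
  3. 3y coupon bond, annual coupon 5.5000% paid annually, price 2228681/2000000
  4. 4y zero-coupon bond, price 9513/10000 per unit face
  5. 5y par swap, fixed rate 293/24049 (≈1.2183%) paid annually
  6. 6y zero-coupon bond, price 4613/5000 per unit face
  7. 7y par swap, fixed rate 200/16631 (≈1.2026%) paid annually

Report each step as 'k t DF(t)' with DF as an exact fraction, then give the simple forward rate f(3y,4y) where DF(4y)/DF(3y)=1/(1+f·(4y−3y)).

1 1 9939/10000
2 2 9693/10000
3 3 9539/10000
4 4 9513/10000
5 5 4707/5000
6 6 4613/5000
7 7 23/25
f(3y,4y) = ((9539/10000)/(9513/10000) − 1)/(1) = 26/9513 ≈ 0.2733%

step 1 [1y] swap r/1=61/9939: DF=(1 − 61/9939·(0))/(1+61/9939) = 9939/10000 ≈ 0.993900
step 2 [2y] swap r/1=307/19632: DF=(1 − 307/19632·(0.993900))/(1+307/19632) = 9693/10000 ≈ 0.969300
step 3 [3y] bond c/1=11/200: DF=(2228681/2000000 − 11/200·(0.993900+0.969300))/(1+11/200) = 9539/10000 ≈ 0.953900
step 4 [4y] zero: DF = P = 9513/10000 ≈ 0.951300
step 5 [5y] swap r/1=293/24049: DF=(1 − 293/24049·(0.993900+0.969300+0.953900+0.951300))/(1+293/24049) = 4707/5000 ≈ 0.941400
step 6 [6y] zero: DF = P = 4613/5000 ≈ 0.922600
step 7 [7y] swap r/1=200/16631: DF=(1 − 200/16631·(0.993900+0.969300+0.953900+0.951300+0.941400+0.922600))/(1+200/16631) = 23/25 ≈ 0.920000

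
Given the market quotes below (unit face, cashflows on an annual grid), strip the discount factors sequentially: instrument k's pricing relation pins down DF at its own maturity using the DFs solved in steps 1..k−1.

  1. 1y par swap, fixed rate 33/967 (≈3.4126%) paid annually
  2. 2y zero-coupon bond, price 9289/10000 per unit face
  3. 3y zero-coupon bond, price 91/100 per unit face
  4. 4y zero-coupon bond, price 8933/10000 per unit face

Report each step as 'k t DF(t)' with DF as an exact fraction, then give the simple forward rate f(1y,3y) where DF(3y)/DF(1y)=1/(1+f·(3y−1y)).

1 1 967/1000
2 2 9289/10000
3 3 91/100
4 4 8933/10000
f(1y,3y) = ((967/1000)/(91/100) − 1)/(2) = 57/1820 ≈ 3.1319%

step 1 [1y] swap r/1=33/967: DF=(1 − 33/967·(0))/(1+33/967) = 967/1000 ≈ 0.967000
step 2 [2y] zero: DF = P = 9289/10000 ≈ 0.928900
step 3 [3y] zero: DF = P = 91/100 ≈ 0.910000
step 4 [4y] zero: DF = P = 8933/10000 ≈ 0.893300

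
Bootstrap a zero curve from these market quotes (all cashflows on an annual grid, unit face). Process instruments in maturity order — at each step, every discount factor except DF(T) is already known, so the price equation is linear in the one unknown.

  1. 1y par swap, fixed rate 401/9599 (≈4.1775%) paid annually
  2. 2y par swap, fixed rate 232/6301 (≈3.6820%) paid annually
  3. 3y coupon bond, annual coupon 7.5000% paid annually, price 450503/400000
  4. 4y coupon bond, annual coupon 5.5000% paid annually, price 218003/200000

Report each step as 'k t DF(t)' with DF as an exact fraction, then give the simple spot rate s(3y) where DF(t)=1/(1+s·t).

step 1 [1y] swap r/1=401/9599: DF=(1 − 401/9599·(0))/(1+401/9599) = 9599/10000 ≈ 0.959900
step 2 [2y] swap r/1=232/6301: DF=(1 − 232/6301·(0.959900))/(1+232/6301) = 1163/1250 ≈ 0.930400
step 3 [3y] bond c/1=3/40: DF=(450503/400000 − 3/40·(0.959900+0.930400))/(1+3/40) = 4579/5000 ≈ 0.915800
step 4 [4y] bond c/1=11/200: DF=(218003/200000 − 11/200·(0.959900+0.930400+0.915800))/(1+11/200) = 8869/10000 ≈ 0.886900

1 1 9599/10000
2 2 1163/1250
3 3 4579/5000
4 4 8869/10000
s(3y) = (1/(4579/5000) − 1)/(3) = 421/13737 ≈ 3.0647%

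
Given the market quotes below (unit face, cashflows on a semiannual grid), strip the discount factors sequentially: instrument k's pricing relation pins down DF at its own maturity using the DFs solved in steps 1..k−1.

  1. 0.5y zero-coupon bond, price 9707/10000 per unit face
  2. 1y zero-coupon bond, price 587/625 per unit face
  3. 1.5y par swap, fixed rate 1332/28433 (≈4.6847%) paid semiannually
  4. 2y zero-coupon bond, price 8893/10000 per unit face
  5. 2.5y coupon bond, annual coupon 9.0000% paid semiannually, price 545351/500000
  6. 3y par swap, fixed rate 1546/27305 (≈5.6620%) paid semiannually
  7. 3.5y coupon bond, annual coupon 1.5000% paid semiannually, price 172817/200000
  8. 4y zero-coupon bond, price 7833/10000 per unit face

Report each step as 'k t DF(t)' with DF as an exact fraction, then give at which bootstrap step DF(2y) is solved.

step 1 [0.5y] zero: DF = P = 9707/10000 ≈ 0.970700
step 2 [1y] zero: DF = P = 587/625 ≈ 0.939200
step 3 [1.5y] swap r/2=666/28433: DF=(1 − 666/28433·(0.970700+0.939200))/(1+666/28433) = 4667/5000 ≈ 0.933400
step 4 [2y] zero: DF = P = 8893/10000 ≈ 0.889300
step 5 [2.5y] bond c/2=9/200: DF=(545351/500000 − 9/200·(0.970700+0.939200+0.933400+0.889300))/(1+9/200) = 883/1000 ≈ 0.883000
step 6 [3y] swap r/2=773/27305: DF=(1 − 773/27305·(0.970700+0.939200+0.933400+0.889300+0.883000))/(1+773/27305) = 4227/5000 ≈ 0.845400
step 7 [3.5y] bond c/2=3/400: DF=(172817/200000 − 3/400·(0.970700+0.939200+0.933400+0.889300+0.883000+0.845400))/(1+3/400) = 817/1000 ≈ 0.817000
step 8 [4y] zero: DF = P = 7833/10000 ≈ 0.783300

1 1/2 9707/10000
2 1 587/625
3 3/2 4667/5000
4 2 8893/10000
5 5/2 883/1000
6 3 4227/5000
7 7/2 817/1000
8 4 7833/10000
DF(2y) is solved at step 4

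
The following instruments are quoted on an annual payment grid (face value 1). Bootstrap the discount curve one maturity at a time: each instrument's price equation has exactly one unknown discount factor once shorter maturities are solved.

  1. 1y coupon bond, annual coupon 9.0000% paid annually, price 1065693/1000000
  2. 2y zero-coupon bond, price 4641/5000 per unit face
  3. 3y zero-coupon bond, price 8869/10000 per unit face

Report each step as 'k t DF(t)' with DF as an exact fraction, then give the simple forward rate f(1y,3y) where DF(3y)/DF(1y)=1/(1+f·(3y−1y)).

1 1 9777/10000
2 2 4641/5000
3 3 8869/10000
f(1y,3y) = ((9777/10000)/(8869/10000) − 1)/(2) = 454/8869 ≈ 5.1190%

step 1 [1y] bond c/1=9/100: DF=(1065693/1000000 − 9/100·(0))/(1+9/100) = 9777/10000 ≈ 0.977700
step 2 [2y] zero: DF = P = 4641/5000 ≈ 0.928200
step 3 [3y] zero: DF = P = 8869/10000 ≈ 0.886900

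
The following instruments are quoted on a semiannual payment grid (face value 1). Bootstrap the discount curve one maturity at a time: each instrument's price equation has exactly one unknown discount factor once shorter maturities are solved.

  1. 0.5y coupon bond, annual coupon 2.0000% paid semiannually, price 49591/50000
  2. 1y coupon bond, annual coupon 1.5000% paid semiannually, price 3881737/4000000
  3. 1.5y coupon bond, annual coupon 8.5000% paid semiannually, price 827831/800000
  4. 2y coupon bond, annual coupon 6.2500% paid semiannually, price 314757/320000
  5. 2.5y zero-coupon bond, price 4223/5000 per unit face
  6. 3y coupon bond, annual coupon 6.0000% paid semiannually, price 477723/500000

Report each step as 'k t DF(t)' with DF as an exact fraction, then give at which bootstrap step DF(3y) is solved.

step 1 [0.5y] bond c/2=1/100: DF=(49591/50000 − 1/100·(0))/(1+1/100) = 491/500 ≈ 0.982000
step 2 [1y] bond c/2=3/400: DF=(3881737/4000000 − 3/400·(0.982000))/(1+3/400) = 9559/10000 ≈ 0.955900
step 3 [1.5y] bond c/2=17/400: DF=(827831/800000 − 17/400·(0.982000+0.955900))/(1+17/400) = 571/625 ≈ 0.913600
step 4 [2y] bond c/2=1/32: DF=(314757/320000 − 1/32·(0.982000+0.955900+0.913600))/(1+1/32) = 4337/5000 ≈ 0.867400
step 5 [2.5y] zero: DF = P = 4223/5000 ≈ 0.844600
step 6 [3y] bond c/2=3/100: DF=(477723/500000 − 3/100·(0.982000+0.955900+0.913600+0.867400+0.844600))/(1+3/100) = 7947/10000 ≈ 0.794700

1 1/2 491/500
2 1 9559/10000
3 3/2 571/625
4 2 4337/5000
5 5/2 4223/5000
6 3 7947/10000
DF(3y) is solved at step 6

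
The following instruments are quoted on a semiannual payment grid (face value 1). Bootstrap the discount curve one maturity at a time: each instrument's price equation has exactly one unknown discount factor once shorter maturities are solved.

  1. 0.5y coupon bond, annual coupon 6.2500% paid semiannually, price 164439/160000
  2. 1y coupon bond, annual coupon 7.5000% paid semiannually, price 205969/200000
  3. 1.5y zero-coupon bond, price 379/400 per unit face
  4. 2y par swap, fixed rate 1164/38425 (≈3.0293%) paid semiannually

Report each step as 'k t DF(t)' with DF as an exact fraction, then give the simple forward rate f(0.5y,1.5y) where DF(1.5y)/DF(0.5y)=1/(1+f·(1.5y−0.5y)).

step 1 [0.5y] bond c/2=1/32: DF=(164439/160000 − 1/32·(0))/(1+1/32) = 4983/5000 ≈ 0.996600
step 2 [1y] bond c/2=3/80: DF=(205969/200000 − 3/80·(0.996600))/(1+3/80) = 4783/5000 ≈ 0.956600
step 3 [1.5y] zero: DF = P = 379/400 ≈ 0.947500
step 4 [2y] swap r/2=582/38425: DF=(1 − 582/38425·(0.996600+0.956600+0.947500))/(1+582/38425) = 4709/5000 ≈ 0.941800

1 1/2 4983/5000
2 1 4783/5000
3 3/2 379/400
4 2 4709/5000
f(0.5y,1.5y) = ((4983/5000)/(379/400) − 1)/(1) = 491/9475 ≈ 5.1821%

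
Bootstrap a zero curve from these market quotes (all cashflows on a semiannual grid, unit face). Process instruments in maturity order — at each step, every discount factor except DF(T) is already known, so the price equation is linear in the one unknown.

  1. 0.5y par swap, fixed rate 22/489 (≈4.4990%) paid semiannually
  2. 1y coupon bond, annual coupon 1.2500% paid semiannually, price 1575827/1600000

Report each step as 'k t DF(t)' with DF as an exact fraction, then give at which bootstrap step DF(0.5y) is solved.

step 1 [0.5y] swap r/2=11/489: DF=(1 − 11/489·(0))/(1+11/489) = 489/500 ≈ 0.978000
step 2 [1y] bond c/2=1/160: DF=(1575827/1600000 − 1/160·(0.978000))/(1+1/160) = 9727/10000 ≈ 0.972700

1 1/2 489/500
2 1 9727/10000
DF(0.5y) is solved at step 1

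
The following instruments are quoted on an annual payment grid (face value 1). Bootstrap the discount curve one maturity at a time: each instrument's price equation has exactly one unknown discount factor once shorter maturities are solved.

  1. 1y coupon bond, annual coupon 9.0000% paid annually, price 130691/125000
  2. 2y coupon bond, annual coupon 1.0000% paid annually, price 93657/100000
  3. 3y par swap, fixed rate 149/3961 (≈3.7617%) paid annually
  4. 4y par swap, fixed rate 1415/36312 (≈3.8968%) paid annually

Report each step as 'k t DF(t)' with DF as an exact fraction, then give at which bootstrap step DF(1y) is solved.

step 1 [1y] bond c/1=9/100: DF=(130691/125000 − 9/100·(0))/(1+9/100) = 1199/1250 ≈ 0.959200
step 2 [2y] bond c/1=1/100: DF=(93657/100000 − 1/100·(0.959200))/(1+1/100) = 4589/5000 ≈ 0.917800
step 3 [3y] swap r/1=149/3961: DF=(1 − 149/3961·(0.959200+0.917800))/(1+149/3961) = 8957/10000 ≈ 0.895700
step 4 [4y] swap r/1=1415/36312: DF=(1 − 1415/36312·(0.959200+0.917800+0.895700))/(1+1415/36312) = 1717/2000 ≈ 0.858500

1 1 1199/1250
2 2 4589/5000
3 3 8957/10000
4 4 1717/2000
DF(1y) is solved at step 1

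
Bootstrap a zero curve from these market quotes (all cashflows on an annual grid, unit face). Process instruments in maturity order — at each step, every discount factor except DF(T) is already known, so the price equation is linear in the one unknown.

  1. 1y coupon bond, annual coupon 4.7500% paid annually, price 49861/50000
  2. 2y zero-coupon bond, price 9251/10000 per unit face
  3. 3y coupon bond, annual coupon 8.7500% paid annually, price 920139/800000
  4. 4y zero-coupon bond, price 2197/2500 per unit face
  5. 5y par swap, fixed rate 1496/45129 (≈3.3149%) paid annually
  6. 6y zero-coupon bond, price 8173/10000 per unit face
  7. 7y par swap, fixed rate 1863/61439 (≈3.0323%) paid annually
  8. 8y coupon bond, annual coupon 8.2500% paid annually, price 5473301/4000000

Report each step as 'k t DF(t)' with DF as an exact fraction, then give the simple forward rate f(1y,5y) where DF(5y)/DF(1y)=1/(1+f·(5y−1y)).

1 1 119/125
2 2 9251/10000
3 3 4533/5000
4 4 2197/2500
5 5 1063/1250
6 6 8173/10000
7 7 8137/10000
8 8 3979/5000
f(1y,5y) = ((119/125)/(1063/1250) − 1)/(4) = 127/4252 ≈ 2.9868%

step 1 [1y] bond c/1=19/400: DF=(49861/50000 − 19/400·(0))/(1+19/400) = 119/125 ≈ 0.952000
step 2 [2y] zero: DF = P = 9251/10000 ≈ 0.925100
step 3 [3y] bond c/1=7/80: DF=(920139/800000 − 7/80·(0.952000+0.925100))/(1+7/80) = 4533/5000 ≈ 0.906600
step 4 [4y] zero: DF = P = 2197/2500 ≈ 0.878800
step 5 [5y] swap r/1=1496/45129: DF=(1 − 1496/45129·(0.952000+0.925100+0.906600+0.878800))/(1+1496/45129) = 1063/1250 ≈ 0.850400
step 6 [6y] zero: DF = P = 8173/10000 ≈ 0.817300
step 7 [7y] swap r/1=1863/61439: DF=(1 − 1863/61439·(0.952000+0.925100+0.906600+0.878800+0.850400+0.817300))/(1+1863/61439) = 8137/10000 ≈ 0.813700
step 8 [8y] bond c/1=33/400: DF=(5473301/4000000 − 33/400·(0.952000+0.925100+0.906600+0.878800+0.850400+0.817300+0.813700))/(1+33/400) = 3979/5000 ≈ 0.795800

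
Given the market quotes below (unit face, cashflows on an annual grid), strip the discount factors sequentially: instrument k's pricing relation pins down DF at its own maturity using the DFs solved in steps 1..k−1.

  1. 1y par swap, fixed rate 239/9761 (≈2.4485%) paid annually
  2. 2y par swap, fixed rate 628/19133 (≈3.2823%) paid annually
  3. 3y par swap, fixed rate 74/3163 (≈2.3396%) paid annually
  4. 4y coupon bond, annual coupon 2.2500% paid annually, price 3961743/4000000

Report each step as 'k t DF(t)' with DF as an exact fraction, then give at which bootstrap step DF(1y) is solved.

1 1 9761/10000
2 2 2343/2500
3 3 4667/5000
4 4 453/500
DF(1y) is solved at step 1

step 1 [1y] swap r/1=239/9761: DF=(1 − 239/9761·(0))/(1+239/9761) = 9761/10000 ≈ 0.976100
step 2 [2y] swap r/1=628/19133: DF=(1 − 628/19133·(0.976100))/(1+628/19133) = 2343/2500 ≈ 0.937200
step 3 [3y] swap r/1=74/3163: DF=(1 − 74/3163·(0.976100+0.937200))/(1+74/3163) = 4667/5000 ≈ 0.933400
step 4 [4y] bond c/1=9/400: DF=(3961743/4000000 − 9/400·(0.976100+0.937200+0.933400))/(1+9/400) = 453/500 ≈ 0.906000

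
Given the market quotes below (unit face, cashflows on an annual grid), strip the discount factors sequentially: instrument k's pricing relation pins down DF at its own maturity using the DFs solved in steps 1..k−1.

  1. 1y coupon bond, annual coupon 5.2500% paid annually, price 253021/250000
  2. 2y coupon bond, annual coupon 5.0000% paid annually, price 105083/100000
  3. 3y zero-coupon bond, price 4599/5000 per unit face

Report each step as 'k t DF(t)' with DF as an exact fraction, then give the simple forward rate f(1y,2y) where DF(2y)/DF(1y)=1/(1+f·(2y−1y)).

step 1 [1y] bond c/1=21/400: DF=(253021/250000 − 21/400·(0))/(1+21/400) = 601/625 ≈ 0.961600
step 2 [2y] bond c/1=1/20: DF=(105083/100000 − 1/20·(0.961600))/(1+1/20) = 191/200 ≈ 0.955000
step 3 [3y] zero: DF = P = 4599/5000 ≈ 0.919800

1 1 601/625
2 2 191/200
3 3 4599/5000
f(1y,2y) = ((601/625)/(191/200) − 1)/(1) = 33/4775 ≈ 0.6911%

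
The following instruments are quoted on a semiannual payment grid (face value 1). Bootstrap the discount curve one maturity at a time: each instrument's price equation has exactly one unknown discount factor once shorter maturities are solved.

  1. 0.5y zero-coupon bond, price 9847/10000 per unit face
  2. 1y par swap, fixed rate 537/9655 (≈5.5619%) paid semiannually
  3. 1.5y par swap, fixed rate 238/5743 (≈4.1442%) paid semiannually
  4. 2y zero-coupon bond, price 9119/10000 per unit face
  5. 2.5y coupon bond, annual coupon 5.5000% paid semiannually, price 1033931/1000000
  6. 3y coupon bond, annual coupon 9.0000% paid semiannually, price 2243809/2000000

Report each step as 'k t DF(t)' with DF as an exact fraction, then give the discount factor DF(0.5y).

step 1 [0.5y] zero: DF = P = 9847/10000 ≈ 0.984700
step 2 [1y] swap r/2=537/19310: DF=(1 − 537/19310·(0.984700))/(1+537/19310) = 9463/10000 ≈ 0.946300
step 3 [1.5y] swap r/2=119/5743: DF=(1 − 119/5743·(0.984700+0.946300))/(1+119/5743) = 1881/2000 ≈ 0.940500
step 4 [2y] zero: DF = P = 9119/10000 ≈ 0.911900
step 5 [2.5y] bond c/2=11/400: DF=(1033931/1000000 − 11/400·(0.984700+0.946300+0.940500+0.911900))/(1+11/400) = 181/200 ≈ 0.905000
step 6 [3y] bond c/2=9/200: DF=(2243809/2000000 − 9/200·(0.984700+0.946300+0.940500+0.911900+0.905000))/(1+9/200) = 8717/10000 ≈ 0.871700

1 1/2 9847/10000
2 1 9463/10000
3 3/2 1881/2000
4 2 9119/10000
5 5/2 181/200
6 3 8717/10000
DF(0.5y) = 9847/10000 ≈ 0.984700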